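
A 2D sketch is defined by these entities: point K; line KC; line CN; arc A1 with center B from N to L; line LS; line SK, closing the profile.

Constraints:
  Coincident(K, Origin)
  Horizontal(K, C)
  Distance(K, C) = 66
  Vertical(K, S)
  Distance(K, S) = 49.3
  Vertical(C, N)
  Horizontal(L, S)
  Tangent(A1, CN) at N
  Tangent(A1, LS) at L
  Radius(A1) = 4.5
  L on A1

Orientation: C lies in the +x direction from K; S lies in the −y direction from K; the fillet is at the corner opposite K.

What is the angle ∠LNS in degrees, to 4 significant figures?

41.10°

K is at the origin; KC is horizontal with |KC| = 66.0 and C on the +x side, so C = (66.00, 0.000). K and S share the same x with |KS| = 49.3 and S on the −y side, so S = (0.000, -49.30). The virtual corner opposite K is at (66.00, -49.30). A1 meets CN tangentially, so BN is at right angles to CN and the tangent condition forces BL to be normal to LS, with radius 4.5, so the center B sits 4.5 in from both sides at B = (61.50, -44.80). That places the tangent points at N = (66.00, -44.80) on CN and L = (61.50, -49.30) on LS. Then cos ∠LNS = NL·NS / (|NL||NS|), giving 41.10°.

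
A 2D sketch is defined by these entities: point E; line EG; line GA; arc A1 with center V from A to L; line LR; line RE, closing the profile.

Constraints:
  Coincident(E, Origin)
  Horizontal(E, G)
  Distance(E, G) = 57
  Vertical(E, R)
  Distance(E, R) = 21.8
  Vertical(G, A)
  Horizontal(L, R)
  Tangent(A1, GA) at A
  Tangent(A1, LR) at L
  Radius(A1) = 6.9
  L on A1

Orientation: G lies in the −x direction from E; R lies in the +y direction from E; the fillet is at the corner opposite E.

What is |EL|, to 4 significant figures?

54.64

The virtual corner opposite E is at (-57.00, 21.80). Since A1 is tangent to GA there, VA ⟂ GA and tangency of A1 to LR means the radius VL is perpendicular to LR, with radius 6.9, so the center V sits 6.9 in from both sides at V = (-50.10, 14.90). That places the tangent points at A = (-57.00, 14.90) on GA and L = (-50.10, 21.80) on LR. Then |EL| = |L − E| = 54.64.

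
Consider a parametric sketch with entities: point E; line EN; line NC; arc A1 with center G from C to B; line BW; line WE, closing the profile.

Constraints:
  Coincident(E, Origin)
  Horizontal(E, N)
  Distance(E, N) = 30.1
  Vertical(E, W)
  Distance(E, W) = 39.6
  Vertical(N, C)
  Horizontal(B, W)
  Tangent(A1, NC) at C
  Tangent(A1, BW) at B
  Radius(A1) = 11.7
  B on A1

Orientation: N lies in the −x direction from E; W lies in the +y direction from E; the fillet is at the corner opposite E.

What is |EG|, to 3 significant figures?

33.4

EW is vertical with |EW| = 39.6 and W on the +y side, so W = (0.00, 39.6). The virtual corner opposite E is at (-30.1, 39.6). Since A1 is tangent to NC there, GC ⟂ NC and A1 meets BW tangentially, so GB is at right angles to BW, with radius 11.7, so the center G sits 11.7 in from both sides at G = (-18.4, 27.9). Then |EG| = |G − E| = 33.4.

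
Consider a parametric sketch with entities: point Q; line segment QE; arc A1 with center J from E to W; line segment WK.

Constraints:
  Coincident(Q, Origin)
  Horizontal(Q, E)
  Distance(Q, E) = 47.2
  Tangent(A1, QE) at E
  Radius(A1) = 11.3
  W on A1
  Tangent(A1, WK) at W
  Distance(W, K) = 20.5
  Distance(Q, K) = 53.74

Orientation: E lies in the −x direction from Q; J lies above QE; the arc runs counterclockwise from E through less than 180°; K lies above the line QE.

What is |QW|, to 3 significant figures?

39.0

Q is at the origin; Q and E share the same y with |QE| = 47.2 and E on the −x side, so E = (-47.2, 0.00). Since A1 is tangent to QE there, JE ⟂ QE, so J = E + (0, 11.3) = (-47.2, 11.3). Since JW ⟂ WK (tangency), |JK| = √(11.3² + 20.5²) = 23.4 regardless of where W sits on A1. So K lies on both circle(Q, 53.74) and circle(J, 23.4); the above-QE intersection is K = (-41.6, 34.0). W is the foot of the tangent from K: W = (-36.3, 14.2).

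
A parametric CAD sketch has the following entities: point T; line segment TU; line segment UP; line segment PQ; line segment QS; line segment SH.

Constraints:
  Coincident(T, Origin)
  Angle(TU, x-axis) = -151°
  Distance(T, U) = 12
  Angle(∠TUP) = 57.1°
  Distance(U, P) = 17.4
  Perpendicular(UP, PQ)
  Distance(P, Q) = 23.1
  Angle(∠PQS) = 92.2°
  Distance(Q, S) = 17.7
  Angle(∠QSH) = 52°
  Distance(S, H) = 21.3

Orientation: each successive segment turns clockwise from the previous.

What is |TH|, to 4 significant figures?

6.688

T is at the origin; TU runs at -151.0° with length 12.0, so U = (-10.50, -5.818). ∠TUP = 57.1° gives UP at 86.10° from the x-axis; with |UP| = 17.4, P = (-9.312, 11.54). UP ⟂ PQ, so PQ runs at -3.900°; with |PQ| = 23.1, Q = (13.73, 9.971). ∠PQS = 92.2° gives QS at -91.70° from the x-axis; with |QS| = 17.7, S = (13.21, -7.721). ∠QSH = 52.0° gives SH at 140.3° from the x-axis; with |SH| = 21.3, H = (-3.179, 5.884). Then |TH| = |H − T| = 6.688.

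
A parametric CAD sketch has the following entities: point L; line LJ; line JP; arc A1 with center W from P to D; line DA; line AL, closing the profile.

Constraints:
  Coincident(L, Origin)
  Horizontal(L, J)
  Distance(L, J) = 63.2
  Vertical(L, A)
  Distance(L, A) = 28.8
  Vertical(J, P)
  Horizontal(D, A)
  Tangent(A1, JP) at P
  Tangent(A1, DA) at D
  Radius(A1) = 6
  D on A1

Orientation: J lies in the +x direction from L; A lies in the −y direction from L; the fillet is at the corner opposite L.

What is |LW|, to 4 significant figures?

61.58

L is at the origin; L and J share the same y with |LJ| = 63.2 and J on the +x side, so J = (63.20, 0.000). LA is vertical with |LA| = 28.8 and A on the −y side, so A = (0.000, -28.80). The virtual corner opposite L is at (63.20, -28.80). Since A1 is tangent to JP there, WP ⟂ JP and the tangent condition forces WD to be normal to DA, with radius 6.0, so the center W sits 6.0 in from both sides at W = (57.20, -22.80). Then |LW| = |W − L| = 61.58.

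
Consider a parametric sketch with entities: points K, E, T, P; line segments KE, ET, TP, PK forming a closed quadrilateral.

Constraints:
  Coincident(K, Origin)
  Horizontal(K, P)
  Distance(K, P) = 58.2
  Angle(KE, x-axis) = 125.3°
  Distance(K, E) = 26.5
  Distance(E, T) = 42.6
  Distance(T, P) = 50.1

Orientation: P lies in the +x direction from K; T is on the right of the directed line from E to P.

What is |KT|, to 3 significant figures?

16.1

K is at the origin; K and P share the same y with |KP| = 58.2 and P in +x, so P = (58.2, 0). KE runs at 125.3° with |KE| = 26.5, so E = (-15.3, 21.6). T is determined by |ET| = 42.6 and |TP| = 50.1 together: it lies at the intersection of circle(E, 42.6) and circle(P, 50.1). With |EP| = 76.6, the foot of the radical line on EP is 33.8 from E and the perpendicular offset is √(42.6² − 33.8²) = 26.0. Taking the right-of-EP solution: T = (9.76, -12.8).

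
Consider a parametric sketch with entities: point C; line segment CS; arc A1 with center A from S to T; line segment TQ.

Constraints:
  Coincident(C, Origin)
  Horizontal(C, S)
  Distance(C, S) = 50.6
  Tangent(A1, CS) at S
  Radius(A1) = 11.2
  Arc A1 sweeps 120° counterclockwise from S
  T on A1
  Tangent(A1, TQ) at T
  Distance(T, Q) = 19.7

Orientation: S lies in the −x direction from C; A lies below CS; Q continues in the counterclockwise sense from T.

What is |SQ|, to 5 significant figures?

33.861

C is at the origin; C and S share the same y with |CS| = 50.6 and S on the −x side, so S = (-50.600, 0.0000). The tangent condition forces AS to be normal to CS, so A = S + (0, -11.2) = (-50.600, -11.200). On A1, S sits at bearing 90° from A; a 120° counterclockwise sweep puts T at bearing 210°, so T = A + 11.2·(cos 210°, sin 210°) = (-60.299, -16.800). The tangent condition forces AT to be normal to TQ, so TQ runs along (−sin 210°, cos 210°); with |TQ| = 19.7, Q = (-50.449, -33.861). Then |SQ| = |Q − S| = 33.861.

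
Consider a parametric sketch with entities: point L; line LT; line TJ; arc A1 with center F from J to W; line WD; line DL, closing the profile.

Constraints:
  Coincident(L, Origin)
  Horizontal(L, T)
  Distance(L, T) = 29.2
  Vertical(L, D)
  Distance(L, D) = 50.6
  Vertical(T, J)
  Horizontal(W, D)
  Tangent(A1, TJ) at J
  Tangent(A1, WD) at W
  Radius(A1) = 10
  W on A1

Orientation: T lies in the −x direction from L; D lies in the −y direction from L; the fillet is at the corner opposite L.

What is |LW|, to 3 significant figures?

54.1

The virtual corner opposite L is at (-29.2, -50.6). A1 meets TJ tangentially, so FJ is at right angles to TJ and tangency of A1 to WD means the radius FW is perpendicular to WD, with radius 10.0, so the center F sits 10.0 in from both sides at F = (-19.2, -40.6). That places the tangent points at J = (-29.2, -40.6) on TJ and W = (-19.2, -50.6) on WD. Then |LW| = |W − L| = 54.1.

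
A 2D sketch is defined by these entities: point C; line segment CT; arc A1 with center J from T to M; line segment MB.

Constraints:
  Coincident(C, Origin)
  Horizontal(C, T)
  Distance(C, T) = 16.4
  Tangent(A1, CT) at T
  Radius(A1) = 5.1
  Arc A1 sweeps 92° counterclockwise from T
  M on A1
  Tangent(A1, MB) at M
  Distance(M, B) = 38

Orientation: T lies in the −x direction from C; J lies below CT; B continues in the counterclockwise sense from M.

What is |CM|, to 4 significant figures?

22.14

C is at the origin; CT is horizontal with |CT| = 16.4 and T on the −x side, so T = (-16.40, 0.000). A1 meets CT tangentially, so JT is at right angles to CT, so J = T + (0, -5.1) = (-16.40, -5.100). On A1, T sits at bearing 90° from J; a 92° counterclockwise sweep puts M at bearing 182°, so M = J + 5.1·(cos 182°, sin 182°) = (-21.50, -5.278). Then |CM| = |M − C| = 22.14.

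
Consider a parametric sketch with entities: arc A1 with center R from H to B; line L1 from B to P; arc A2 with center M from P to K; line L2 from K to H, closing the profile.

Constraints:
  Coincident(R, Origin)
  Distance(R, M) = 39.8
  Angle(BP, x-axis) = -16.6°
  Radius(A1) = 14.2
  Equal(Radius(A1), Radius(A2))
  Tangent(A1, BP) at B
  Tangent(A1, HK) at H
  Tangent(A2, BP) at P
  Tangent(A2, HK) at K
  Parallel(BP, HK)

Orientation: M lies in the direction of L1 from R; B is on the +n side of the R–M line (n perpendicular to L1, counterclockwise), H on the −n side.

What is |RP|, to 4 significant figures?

42.26

Tangency of A1 to both parallel lines with radius 14.2 puts B and H at R ± 14.2·n: B = (4.057, 13.61), H = (-4.057, -13.61). Equal radii place P and K the same way about M: P = M + 14.2·n = (42.20, 2.238), K = M − 14.2·n = (34.08, -24.98). Then |RP| = |P − R| = 42.26.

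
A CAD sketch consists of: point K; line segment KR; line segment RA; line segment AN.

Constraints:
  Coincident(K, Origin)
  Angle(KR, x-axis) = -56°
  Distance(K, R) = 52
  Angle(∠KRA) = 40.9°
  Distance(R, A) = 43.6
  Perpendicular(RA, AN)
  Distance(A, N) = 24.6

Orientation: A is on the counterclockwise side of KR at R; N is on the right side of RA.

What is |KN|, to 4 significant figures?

58.80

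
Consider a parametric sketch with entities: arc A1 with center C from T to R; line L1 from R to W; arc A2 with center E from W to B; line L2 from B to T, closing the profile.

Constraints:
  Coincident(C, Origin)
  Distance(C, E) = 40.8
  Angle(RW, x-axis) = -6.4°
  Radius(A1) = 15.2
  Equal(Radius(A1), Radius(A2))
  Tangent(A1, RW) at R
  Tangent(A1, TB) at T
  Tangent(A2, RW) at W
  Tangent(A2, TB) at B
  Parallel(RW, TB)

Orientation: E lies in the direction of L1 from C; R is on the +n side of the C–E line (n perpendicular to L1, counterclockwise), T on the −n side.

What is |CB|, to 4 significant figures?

43.54

The slot axis is L1's direction at -6.4°, so u = (cos -6.4°, sin -6.4°) = (0.9938, -0.1115) and n = (−sin -6.4°, cos -6.4°) = (0.1115, 0.9938). C is at the origin and E lies 40.8 along u from C, so E = 40.8·u = (40.55, -4.548). Tangency of A1 to both parallel lines with radius 15.2 puts R and T at C ± 15.2·n: R = (1.694, 15.11), T = (-1.694, -15.11). Equal radii place W and B the same way about E: W = E + 15.2·n = (42.24, 10.56), B = E − 15.2·n = (38.85, -19.65). Then |CB| = |B − C| = 43.54.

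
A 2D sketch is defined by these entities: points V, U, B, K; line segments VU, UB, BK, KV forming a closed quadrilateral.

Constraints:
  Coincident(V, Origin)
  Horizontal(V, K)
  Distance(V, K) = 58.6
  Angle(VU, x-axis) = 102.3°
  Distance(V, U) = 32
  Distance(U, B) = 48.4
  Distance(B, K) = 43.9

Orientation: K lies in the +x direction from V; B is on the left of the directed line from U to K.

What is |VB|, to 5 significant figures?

57.194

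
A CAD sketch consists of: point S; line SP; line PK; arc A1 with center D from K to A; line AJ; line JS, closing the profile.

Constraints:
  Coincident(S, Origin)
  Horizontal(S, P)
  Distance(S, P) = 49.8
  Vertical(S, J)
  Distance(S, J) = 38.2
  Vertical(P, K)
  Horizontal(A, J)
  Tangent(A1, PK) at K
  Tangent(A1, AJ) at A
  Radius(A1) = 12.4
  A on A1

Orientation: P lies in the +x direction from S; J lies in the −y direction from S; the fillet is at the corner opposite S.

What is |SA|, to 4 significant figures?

53.46

The virtual corner opposite S is at (49.80, -38.20). The tangent condition forces DK to be normal to PK and A1 meets AJ tangentially, so DA is at right angles to AJ, with radius 12.4, so the center D sits 12.4 in from both sides at D = (37.40, -25.80). That places the tangent points at K = (49.80, -25.80) on PK and A = (37.40, -38.20) on AJ. Then |SA| = |A − S| = 53.46.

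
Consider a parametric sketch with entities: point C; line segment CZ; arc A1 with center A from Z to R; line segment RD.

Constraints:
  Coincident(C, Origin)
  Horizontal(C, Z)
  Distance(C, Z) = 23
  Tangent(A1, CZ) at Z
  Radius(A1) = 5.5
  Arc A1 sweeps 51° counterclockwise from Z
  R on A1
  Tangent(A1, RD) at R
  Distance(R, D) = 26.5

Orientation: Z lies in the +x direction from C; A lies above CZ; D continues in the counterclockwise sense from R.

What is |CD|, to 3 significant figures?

49.4

C is at the origin; CZ is horizontal with |CZ| = 23.0 and Z on the +x side, so Z = (23.0, 0.00). Tangency of A1 to CZ means the radius AZ is perpendicular to CZ, so A = Z + (0, 5.5) = (23.0, 5.50). On A1, Z sits at bearing -90° from A; a 51° counterclockwise sweep puts R at bearing -39°, so R = A + 5.5·(cos -39°, sin -39°) = (27.3, 2.04). Since A1 is tangent to RD there, AR ⟂ RD, so RD runs along (−sin -39°, cos -39°); with |RD| = 26.5, D = (44.0, 22.6). Then |CD| = |D − C| = 49.4.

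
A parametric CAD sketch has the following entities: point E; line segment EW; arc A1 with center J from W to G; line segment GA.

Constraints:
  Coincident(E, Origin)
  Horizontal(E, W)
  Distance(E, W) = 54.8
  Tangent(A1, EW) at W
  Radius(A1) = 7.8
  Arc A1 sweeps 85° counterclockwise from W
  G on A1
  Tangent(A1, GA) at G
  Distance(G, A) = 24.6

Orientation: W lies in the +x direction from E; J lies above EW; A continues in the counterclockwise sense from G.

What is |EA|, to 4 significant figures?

72.03

E is at the origin; E and W share the same y with |EW| = 54.8 and W on the +x side, so W = (54.80, 0.000). A1 meets EW tangentially, so JW is at right angles to EW, so J = W + (0, 7.8) = (54.80, 7.800). On A1, W sits at bearing -90° from J; an 85° counterclockwise sweep puts G at bearing -5°, so G = J + 7.8·(cos -5°, sin -5°) = (62.57, 7.120). Since A1 is tangent to GA there, JG ⟂ GA, so GA runs along (−sin -5°, cos -5°); with |GA| = 24.6, A = (64.71, 31.63). Then |EA| = |A − E| = 72.03.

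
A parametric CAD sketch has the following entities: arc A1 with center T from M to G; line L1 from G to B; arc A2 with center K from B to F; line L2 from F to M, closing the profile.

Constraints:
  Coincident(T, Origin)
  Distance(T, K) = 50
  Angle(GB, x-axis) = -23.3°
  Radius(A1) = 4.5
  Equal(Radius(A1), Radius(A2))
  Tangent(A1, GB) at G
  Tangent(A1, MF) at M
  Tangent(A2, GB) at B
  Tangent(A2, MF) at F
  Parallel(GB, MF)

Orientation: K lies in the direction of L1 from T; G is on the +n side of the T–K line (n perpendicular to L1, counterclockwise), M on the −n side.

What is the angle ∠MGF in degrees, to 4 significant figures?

79.80°

The slot axis is L1's direction at -23.3°, so u = (cos -23.3°, sin -23.3°) = (0.9184, -0.3955) and n = (−sin -23.3°, cos -23.3°) = (0.3955, 0.9184). T is at the origin and K lies 50.0 along u from T, so K = 50.0·u = (45.92, -19.78). Tangency of A1 to both parallel lines with radius 4.5 puts G and M at T ± 4.5·n: G = (1.780, 4.133), M = (-1.780, -4.133). Equal radii place B and F the same way about K: B = K + 4.5·n = (47.70, -15.64), F = K − 4.5·n = (44.14, -23.91). Then cos ∠MGF = GM·GF / (|GM||GF|), giving 79.80°.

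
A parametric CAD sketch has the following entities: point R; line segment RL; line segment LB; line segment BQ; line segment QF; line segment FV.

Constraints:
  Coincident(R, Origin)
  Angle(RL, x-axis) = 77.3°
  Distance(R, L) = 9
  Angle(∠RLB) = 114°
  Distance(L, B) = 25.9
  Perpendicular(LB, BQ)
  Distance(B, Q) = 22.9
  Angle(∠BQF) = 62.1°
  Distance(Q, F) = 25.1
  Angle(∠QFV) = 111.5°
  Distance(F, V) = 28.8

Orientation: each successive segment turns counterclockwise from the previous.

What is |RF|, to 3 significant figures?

7.94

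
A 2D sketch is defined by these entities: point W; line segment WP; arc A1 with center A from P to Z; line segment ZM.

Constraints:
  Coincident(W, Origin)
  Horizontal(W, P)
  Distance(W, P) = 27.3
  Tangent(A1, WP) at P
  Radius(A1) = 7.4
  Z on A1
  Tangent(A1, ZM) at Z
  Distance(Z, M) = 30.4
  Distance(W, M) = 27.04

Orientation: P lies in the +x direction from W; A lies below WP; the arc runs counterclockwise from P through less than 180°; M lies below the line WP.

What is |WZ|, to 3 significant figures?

21.6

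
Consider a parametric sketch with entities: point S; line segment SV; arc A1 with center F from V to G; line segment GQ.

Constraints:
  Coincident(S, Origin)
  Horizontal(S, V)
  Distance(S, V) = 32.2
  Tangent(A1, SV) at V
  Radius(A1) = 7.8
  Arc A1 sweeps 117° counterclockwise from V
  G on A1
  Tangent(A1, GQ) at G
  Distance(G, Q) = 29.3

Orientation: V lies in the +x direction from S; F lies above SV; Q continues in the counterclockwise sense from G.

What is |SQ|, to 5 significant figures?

45.502

On A1, V sits at bearing -90° from F; a 117° counterclockwise sweep puts G at bearing 27°, so G = F + 7.8·(cos 27°, sin 27°) = (39.150, 11.341). Since A1 is tangent to GQ there, FG ⟂ GQ, so GQ runs along (−sin 27°, cos 27°); with |GQ| = 29.3, Q = (25.848, 37.448). Then |SQ| = |Q − S| = 45.502.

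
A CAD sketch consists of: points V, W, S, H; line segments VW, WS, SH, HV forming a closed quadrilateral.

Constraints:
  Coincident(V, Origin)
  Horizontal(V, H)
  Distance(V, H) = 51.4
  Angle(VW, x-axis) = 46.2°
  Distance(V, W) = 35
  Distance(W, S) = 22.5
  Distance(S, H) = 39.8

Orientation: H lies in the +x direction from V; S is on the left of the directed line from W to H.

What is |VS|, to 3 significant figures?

57.3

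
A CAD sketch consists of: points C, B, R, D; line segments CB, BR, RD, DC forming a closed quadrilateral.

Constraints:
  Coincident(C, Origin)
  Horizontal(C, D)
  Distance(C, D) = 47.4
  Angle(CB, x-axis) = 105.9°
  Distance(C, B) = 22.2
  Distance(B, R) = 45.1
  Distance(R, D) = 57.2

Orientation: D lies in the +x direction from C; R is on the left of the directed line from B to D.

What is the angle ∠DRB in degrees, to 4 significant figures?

67.32°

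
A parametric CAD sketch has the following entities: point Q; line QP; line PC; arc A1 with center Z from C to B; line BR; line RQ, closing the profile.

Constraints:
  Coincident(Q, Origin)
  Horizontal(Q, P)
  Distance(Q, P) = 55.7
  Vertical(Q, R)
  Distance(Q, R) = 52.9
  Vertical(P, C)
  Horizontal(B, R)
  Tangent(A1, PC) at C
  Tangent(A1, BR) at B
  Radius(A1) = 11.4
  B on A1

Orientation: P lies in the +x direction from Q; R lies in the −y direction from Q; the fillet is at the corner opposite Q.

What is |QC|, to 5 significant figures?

69.460

Q is at the origin; Q and P share the same y with |QP| = 55.7 and P on the +x side, so P = (55.700, 0.0000). QR is vertical with |QR| = 52.9 and R on the −y side, so R = (0.0000, -52.900). The virtual corner opposite Q is at (55.700, -52.900). Tangency of A1 to PC means the radius ZC is perpendicular to PC and since A1 is tangent to BR there, ZB ⟂ BR, with radius 11.4, so the center Z sits 11.4 in from both sides at Z = (44.300, -41.500). That places the tangent points at C = (55.700, -41.500) on PC and B = (44.300, -52.900) on BR. Then |QC| = |C − Q| = 69.460.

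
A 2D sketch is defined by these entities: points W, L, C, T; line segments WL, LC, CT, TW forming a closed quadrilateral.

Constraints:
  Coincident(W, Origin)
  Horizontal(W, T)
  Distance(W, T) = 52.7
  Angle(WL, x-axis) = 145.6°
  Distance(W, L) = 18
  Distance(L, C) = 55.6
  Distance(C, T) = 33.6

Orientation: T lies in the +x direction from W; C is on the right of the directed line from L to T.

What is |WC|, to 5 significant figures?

37.647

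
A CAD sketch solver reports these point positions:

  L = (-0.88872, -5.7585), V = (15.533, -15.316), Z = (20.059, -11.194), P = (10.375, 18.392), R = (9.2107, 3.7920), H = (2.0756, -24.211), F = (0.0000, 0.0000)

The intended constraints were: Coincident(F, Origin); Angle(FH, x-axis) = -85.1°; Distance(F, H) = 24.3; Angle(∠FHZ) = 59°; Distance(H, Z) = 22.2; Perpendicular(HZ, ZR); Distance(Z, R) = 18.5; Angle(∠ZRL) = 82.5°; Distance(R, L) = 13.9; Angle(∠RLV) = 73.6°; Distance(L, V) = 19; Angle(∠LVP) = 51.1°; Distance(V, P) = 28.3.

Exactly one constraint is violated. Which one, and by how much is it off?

Distance(V, P) = 28.3 — off by 5.80.

F = (0.00, 0.00) ✓; FH at -85.10° ✓; |FH| = 24.30 ✓; ∠FHZ = 59.00° ✓; |HZ| = 22.20 ✓; ∠(HZ, ZR) = 90.00° ✓; |ZR| = 18.50 ✓; ∠ZRL = 82.50° ✓; |RL| = 13.90 ✓; ∠RLV = 73.60° ✓; |LV| = 19.00 ✓; ∠LVP = 51.10° ✓; |VP| = 34.10 ✗.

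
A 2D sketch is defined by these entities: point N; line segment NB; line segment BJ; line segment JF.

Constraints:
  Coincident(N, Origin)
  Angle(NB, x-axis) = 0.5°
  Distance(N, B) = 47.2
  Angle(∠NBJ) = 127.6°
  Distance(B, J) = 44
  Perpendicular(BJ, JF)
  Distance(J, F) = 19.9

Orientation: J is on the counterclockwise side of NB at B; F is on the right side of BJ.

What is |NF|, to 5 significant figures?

92.642

N is at the origin; NB runs at 0.5° with length 47.2, so B = 47.2·(cos 0.5°, sin 0.5°) = (47.198, 0.41189). ∠NBJ = 127.6°, so BJ runs at 0.5° + (180° − 127.6°) = 52.900° from the x-axis; with |BJ| = 44.0, J = B + 44.0·(cos 52.900°, sin 52.900°) = (73.739, 35.506). BJ ⟂ JF; with |JF| = 19.9 on the right of BJ, F = J + 19.9·(0.79758, -0.60321) = (89.611, 23.502). Then |NF| = |F − N| = 92.642.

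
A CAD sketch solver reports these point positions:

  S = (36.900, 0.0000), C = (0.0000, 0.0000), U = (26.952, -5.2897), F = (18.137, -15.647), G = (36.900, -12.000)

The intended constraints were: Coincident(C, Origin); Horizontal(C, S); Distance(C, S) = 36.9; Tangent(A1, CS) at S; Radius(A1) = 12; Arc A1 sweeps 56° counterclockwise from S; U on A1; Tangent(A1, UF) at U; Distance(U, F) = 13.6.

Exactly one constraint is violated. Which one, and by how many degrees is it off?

Tangent(A1, UF) at U — off by 6.40°.

C = (0.00, 0.00) ✓; C.y = 0.00, S.y = 0.00 ✓; |CS| = 36.90 ✓; ∠(GS, SC) = 90.00° ✓; |GS| = 12.00 ✓; bearing(G→U) − bearing(G→S) = 56.00° ✓; |GU| = 12.00 ✓; ∠(GU, UF) = 96.40° ✗; |UF| = 13.60 ✓.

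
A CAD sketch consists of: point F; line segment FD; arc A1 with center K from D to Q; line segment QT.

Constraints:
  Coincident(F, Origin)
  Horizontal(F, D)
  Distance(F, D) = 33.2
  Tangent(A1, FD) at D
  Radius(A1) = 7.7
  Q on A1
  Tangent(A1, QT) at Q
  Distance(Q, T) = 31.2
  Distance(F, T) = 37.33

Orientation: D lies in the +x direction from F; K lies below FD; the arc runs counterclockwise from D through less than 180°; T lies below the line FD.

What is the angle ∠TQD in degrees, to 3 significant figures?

145°

F is at the origin; F and D share the same y with |FD| = 33.2 and D on the +x side, so D = (33.2, 0.00). The tangent condition forces KD to be normal to FD, so K = D + (0, -7.7) = (33.2, -7.70). Since KQ ⟂ QT (tangency), |KT| = √(7.7² + 31.2²) = 32.1 regardless of where Q sits on A1. So T lies on both circle(F, 37.33) and circle(K, 32.1); the below-FD intersection is T = (15.0, -34.2). Q is the foot of the tangent from T: Q = (26.0, -4.99).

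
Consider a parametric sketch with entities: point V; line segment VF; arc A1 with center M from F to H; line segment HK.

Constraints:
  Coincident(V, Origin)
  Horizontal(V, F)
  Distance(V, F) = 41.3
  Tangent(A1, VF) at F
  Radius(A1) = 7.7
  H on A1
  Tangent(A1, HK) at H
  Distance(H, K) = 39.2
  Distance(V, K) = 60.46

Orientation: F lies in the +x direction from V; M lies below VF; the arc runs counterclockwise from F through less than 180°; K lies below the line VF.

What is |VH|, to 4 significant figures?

34.68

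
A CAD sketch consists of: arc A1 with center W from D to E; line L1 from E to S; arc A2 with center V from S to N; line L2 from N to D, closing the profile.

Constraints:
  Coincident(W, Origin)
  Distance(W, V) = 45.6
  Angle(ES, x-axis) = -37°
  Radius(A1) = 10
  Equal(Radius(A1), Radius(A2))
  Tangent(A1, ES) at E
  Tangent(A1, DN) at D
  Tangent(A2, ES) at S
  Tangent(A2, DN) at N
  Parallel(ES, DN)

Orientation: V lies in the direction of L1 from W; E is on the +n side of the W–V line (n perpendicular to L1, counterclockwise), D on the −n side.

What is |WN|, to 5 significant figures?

46.684

The slot axis is L1's direction at -37.0°, so u = (cos -37.0°, sin -37.0°) = (0.79864, -0.60182) and n = (−sin -37.0°, cos -37.0°) = (0.60182, 0.79864). W is at the origin and V lies 45.6 along u from W, so V = 45.6·u = (36.418, -27.443). Tangency of A1 to both parallel lines with radius 10.0 puts E and D at W ± 10.0·n: E = (6.0182, 7.9864), D = (-6.0182, -7.9864). Equal radii place S and N the same way about V: S = V + 10.0·n = (42.436, -19.456), N = V − 10.0·n = (30.400, -35.429). Then |WN| = |N − W| = 46.684.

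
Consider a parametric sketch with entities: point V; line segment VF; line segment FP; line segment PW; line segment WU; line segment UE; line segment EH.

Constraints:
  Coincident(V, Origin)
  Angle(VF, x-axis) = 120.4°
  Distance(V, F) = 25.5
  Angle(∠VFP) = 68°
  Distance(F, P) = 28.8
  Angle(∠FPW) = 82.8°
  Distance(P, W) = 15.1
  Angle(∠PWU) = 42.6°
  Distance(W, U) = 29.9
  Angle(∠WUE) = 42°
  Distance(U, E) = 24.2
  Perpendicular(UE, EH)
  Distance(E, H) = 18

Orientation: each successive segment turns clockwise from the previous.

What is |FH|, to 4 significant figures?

32.22

V is at the origin; VF runs at 120.4° with length 25.5, so F = (-12.90, 21.99). ∠VFP = 68.0° gives FP at 8.400° from the x-axis; with |FP| = 28.8, P = (15.59, 26.20). ∠FPW = 82.8° gives PW at -88.80° from the x-axis; with |PW| = 15.1, W = (15.90, 11.10). ∠PWU = 42.6° gives WU at 133.8° from the x-axis; with |WU| = 29.9, U = (-4.792, 32.69). ∠WUE = 42.0° gives UE at -4.200° from the x-axis; with |UE| = 24.2, E = (19.34, 30.91). The perpendicularity gives EH at right angles to UE, so EH runs at -94.20°; with |EH| = 18.0, H = (18.03, 12.96). Then |FH| = |H − F| = 32.22.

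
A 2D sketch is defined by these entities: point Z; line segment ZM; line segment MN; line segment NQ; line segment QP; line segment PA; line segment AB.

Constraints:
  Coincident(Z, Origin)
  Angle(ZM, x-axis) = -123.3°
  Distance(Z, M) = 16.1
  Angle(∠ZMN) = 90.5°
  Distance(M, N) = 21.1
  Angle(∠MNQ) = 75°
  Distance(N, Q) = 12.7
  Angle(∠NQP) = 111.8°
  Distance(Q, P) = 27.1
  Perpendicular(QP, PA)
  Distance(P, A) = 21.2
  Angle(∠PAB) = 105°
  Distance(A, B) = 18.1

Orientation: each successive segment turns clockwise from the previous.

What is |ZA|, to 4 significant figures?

24.52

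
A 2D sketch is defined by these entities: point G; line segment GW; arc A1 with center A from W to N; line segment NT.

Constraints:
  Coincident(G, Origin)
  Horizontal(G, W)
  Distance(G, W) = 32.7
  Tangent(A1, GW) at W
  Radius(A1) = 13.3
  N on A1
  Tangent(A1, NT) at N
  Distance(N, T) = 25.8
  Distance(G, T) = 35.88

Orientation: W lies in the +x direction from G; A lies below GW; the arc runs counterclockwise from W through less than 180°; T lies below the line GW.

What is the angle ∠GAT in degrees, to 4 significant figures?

66.98°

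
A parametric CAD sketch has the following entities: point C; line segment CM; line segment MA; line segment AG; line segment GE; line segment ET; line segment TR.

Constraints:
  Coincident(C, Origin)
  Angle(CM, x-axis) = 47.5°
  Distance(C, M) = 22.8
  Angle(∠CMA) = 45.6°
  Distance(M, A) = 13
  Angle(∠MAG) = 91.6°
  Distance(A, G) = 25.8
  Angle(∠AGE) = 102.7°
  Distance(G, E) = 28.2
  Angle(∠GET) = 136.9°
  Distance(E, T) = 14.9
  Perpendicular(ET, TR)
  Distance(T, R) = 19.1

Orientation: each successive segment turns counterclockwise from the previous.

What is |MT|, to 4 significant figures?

36.95

∠AGE = 102.7° gives GE at -12.40° from the x-axis; with |GE| = 28.2, E = (30.09, -15.48). ∠GET = 136.9° gives ET at 30.70° from the x-axis; with |ET| = 14.9, T = (42.90, -7.869). Then |MT| = |T − M| = 36.95.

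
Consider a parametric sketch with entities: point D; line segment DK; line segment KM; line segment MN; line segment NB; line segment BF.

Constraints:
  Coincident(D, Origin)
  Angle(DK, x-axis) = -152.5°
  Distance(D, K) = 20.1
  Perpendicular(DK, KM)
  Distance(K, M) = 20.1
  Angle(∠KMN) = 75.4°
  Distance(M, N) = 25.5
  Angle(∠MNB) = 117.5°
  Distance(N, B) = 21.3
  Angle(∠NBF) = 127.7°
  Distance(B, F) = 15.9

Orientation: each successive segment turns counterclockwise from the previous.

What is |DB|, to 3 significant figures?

11.7

D is at the origin; DK runs at -152.5° with length 20.1, so K = (-17.8, -9.28). The perpendicularity gives KM at right angles to DK, so KM runs at -62.5°; with |KM| = 20.1, M = (-8.55, -27.1). ∠KMN = 75.4° gives MN at 42.1° from the x-axis; with |MN| = 25.5, N = (10.4, -10.0). ∠MNB = 117.5° gives NB at 105° from the x-axis; with |NB| = 21.3, B = (5.00, 10.6). Then |DB| = |B − D| = 11.7.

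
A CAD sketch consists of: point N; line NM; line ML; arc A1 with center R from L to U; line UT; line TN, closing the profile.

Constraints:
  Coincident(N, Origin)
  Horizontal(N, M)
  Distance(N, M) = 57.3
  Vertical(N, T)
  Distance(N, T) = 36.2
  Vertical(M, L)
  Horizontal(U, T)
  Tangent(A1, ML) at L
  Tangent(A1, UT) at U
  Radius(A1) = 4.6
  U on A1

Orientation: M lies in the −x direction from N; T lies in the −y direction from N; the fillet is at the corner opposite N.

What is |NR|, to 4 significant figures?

61.45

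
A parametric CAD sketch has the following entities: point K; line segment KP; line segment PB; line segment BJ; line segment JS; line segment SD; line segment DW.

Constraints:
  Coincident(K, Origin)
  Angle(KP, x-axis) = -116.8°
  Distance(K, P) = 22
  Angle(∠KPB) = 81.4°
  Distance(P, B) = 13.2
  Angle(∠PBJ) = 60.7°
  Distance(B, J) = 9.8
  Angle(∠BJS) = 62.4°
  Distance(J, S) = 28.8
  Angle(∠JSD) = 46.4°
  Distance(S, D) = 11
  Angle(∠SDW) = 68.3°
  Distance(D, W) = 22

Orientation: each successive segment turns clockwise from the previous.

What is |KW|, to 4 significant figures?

20.30

K is at the origin; KP runs at -116.8° with length 22.0, so P = (-9.919, -19.64). ∠KPB = 81.4° gives PB at 144.6° from the x-axis; with |PB| = 13.2, B = (-20.68, -11.99). ∠PBJ = 60.7° gives BJ at 25.30° from the x-axis; with |BJ| = 9.8, J = (-11.82, -7.802). ∠BJS = 62.4° gives JS at -92.30° from the x-axis; with |JS| = 28.8, S = (-12.97, -36.58). ∠JSD = 46.4° gives SD at 134.1° from the x-axis; with |SD| = 11.0, D = (-20.63, -28.68). ∠SDW = 68.3° gives DW at 22.40° from the x-axis; with |DW| = 22.0, W = (-0.2898, -20.30). Then |KW| = |W − K| = 20.30.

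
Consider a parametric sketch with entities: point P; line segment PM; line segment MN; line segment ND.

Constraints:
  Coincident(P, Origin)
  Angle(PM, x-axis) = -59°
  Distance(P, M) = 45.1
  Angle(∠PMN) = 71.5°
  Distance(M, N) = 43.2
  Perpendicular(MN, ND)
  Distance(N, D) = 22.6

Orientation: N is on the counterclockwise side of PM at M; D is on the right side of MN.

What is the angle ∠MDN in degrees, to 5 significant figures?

62.384°

∠PMN = 71.5°, so MN runs at -59.0° + (180° − 71.5°) = 49.500° from the x-axis; with |MN| = 43.2, N = M + 43.2·(cos 49.500°, sin 49.500°) = (51.284, -5.8087). MN is perpendicular to ND; with |ND| = 22.6 on the right of MN, D = N + 22.6·(0.76041, -0.64945) = (68.470, -20.486). Then cos ∠MDN = DM·DN / (|DM||DN|), giving 62.384°.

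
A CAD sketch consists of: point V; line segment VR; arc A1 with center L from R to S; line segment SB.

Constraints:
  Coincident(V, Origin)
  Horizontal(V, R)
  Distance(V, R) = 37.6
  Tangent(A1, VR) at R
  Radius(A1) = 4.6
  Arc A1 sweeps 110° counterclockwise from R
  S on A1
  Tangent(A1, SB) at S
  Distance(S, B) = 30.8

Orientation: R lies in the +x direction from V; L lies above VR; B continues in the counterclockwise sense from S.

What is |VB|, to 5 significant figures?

47.099

On A1, R sits at bearing -90° from L; a 110° counterclockwise sweep puts S at bearing 20°, so S = L + 4.6·(cos 20°, sin 20°) = (41.923, 6.1733). Since A1 is tangent to SB there, LS ⟂ SB, so SB runs along (−sin 20°, cos 20°); with |SB| = 30.8, B = (31.388, 35.116). Then |VB| = |B − V| = 47.099.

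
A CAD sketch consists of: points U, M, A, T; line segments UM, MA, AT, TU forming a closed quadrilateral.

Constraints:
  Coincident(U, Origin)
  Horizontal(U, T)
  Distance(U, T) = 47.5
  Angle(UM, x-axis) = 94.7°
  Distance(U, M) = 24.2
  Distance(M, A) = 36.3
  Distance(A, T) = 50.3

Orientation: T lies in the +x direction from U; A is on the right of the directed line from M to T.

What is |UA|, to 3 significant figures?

12.2

Checks: UM at 94.70° ✓; |MA| = 36.30 ✓; |AT| = 50.30 ✓.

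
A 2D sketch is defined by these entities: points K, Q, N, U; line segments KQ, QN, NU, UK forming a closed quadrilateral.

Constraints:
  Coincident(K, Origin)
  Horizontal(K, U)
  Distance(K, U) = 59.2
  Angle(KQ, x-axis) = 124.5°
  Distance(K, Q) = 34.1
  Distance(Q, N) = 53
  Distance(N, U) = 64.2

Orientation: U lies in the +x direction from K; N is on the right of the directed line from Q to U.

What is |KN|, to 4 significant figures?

21.75

Checks: |QN| = 53.00 ✓; |NU| = 64.20 ✓.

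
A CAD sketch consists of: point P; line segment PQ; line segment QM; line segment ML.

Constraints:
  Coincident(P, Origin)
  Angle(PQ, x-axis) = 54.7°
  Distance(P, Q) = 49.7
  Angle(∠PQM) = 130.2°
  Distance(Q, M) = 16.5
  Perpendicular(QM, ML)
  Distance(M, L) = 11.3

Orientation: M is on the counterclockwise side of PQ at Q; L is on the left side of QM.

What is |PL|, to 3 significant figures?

55.4

∠PQM = 130.2°, so QM runs at 54.7° + (180° − 130.2°) = 104° from the x-axis; with |QM| = 16.5, M = Q + 16.5·(cos 104°, sin 104°) = (24.6, 56.5). QM ⟂ ML; with |ML| = 11.3 on the left of QM, L = M + 11.3·(-0.968, -0.250) = (13.6, 53.7). Then |PL| = |L − P| = 55.4.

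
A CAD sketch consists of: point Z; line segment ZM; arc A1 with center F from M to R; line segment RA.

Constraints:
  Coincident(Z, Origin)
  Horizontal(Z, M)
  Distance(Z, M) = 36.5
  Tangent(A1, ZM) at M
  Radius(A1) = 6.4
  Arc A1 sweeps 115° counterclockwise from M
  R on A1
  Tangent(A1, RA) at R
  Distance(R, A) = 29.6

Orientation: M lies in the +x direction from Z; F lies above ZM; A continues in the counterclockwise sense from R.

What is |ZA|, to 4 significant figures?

46.68

Z is at the origin; ZM is horizontal with |ZM| = 36.5 and M on the +x side, so M = (36.50, 0.000). The tangent condition forces FM to be normal to ZM, so F = M + (0, 6.4) = (36.50, 6.400). On A1, M sits at bearing -90° from F; a 115° counterclockwise sweep puts R at bearing 25°, so R = F + 6.4·(cos 25°, sin 25°) = (42.30, 9.105). Since A1 is tangent to RA there, FR ⟂ RA, so RA runs along (−sin 25°, cos 25°); with |RA| = 29.6, A = (29.79, 35.93). Then |ZA| = |A − Z| = 46.68.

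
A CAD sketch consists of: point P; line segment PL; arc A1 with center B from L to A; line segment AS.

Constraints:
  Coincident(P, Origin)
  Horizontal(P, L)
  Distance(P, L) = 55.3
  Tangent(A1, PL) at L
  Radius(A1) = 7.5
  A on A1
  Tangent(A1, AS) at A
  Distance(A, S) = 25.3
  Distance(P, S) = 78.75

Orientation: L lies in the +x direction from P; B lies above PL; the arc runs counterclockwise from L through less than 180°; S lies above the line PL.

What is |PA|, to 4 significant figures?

61.91

Checks: ∠(BL, LP) = 90.00° ✓; |BL| = 7.500 ✓; |BA| = 7.500 ✓; ∠(BA, AS) = 90.00° ✓; |AS| = 25.30 ✓; |PS| = 78.75 ✓.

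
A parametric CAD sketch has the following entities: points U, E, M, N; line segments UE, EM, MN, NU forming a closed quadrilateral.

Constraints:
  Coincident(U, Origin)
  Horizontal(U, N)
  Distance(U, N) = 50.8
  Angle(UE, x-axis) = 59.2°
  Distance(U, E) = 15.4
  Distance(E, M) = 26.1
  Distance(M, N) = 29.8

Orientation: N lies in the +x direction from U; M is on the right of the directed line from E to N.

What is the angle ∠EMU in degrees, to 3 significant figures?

35.6°

U is at the origin; U and N share the same y with |UN| = 50.8 and N in +x, so N = (50.8, 0). UE runs at 59.2° with |UE| = 15.4, so E = (7.89, 13.2). M is determined by |EM| = 26.1 and |MN| = 29.8 together: it lies at the intersection of circle(E, 26.1) and circle(N, 29.8). With |EN| = 44.9, the foot of the radical line on EN is 20.2 from E and the perpendicular offset is √(26.1² − 20.2²) = 16.6. Taking the right-of-EN solution: M = (22.3, -8.56).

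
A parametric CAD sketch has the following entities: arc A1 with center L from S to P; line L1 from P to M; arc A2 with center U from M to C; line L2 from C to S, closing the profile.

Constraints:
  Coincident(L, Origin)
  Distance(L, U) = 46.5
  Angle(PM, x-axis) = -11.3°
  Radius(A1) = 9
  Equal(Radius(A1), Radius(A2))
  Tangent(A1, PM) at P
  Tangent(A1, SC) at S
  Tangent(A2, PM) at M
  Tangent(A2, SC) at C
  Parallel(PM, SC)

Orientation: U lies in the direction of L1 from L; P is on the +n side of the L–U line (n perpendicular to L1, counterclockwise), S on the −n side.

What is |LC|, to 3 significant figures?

47.4

The slot axis is L1's direction at -11.3°, so u = (cos -11.3°, sin -11.3°) = (0.981, -0.196) and n = (−sin -11.3°, cos -11.3°) = (0.196, 0.981). L is at the origin and U lies 46.5 along u from L, so U = 46.5·u = (45.6, -9.11). Tangency of A1 to both parallel lines with radius 9.0 puts P and S at L ± 9.0·n: P = (1.76, 8.83), S = (-1.76, -8.83). Equal radii place M and C the same way about U: M = U + 9.0·n = (47.4, -0.286), C = U − 9.0·n = (43.8, -17.9). Then |LC| = |C − L| = 47.4.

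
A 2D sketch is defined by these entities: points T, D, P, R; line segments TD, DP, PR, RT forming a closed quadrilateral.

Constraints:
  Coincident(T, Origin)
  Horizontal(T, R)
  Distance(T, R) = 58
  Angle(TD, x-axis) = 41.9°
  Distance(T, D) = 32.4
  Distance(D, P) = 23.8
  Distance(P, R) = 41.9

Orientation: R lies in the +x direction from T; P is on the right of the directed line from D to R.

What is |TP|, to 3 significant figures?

16.1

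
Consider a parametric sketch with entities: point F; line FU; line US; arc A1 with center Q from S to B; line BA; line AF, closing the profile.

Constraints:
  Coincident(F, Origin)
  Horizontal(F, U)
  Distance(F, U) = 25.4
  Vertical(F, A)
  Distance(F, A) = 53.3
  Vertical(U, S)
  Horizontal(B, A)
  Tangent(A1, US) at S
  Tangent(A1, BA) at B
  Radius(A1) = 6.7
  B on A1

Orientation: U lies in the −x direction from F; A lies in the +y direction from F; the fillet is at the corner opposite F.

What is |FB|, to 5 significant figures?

56.485

F is at the origin; FU is horizontal with |FU| = 25.4 and U on the −x side, so U = (-25.400, 0.0000). F and A share the same x with |FA| = 53.3 and A on the +y side, so A = (0.0000, 53.300). The virtual corner opposite F is at (-25.400, 53.300). The tangent condition forces QS to be normal to US and A1 meets BA tangentially, so QB is at right angles to BA, with radius 6.7, so the center Q sits 6.7 in from both sides at Q = (-18.700, 46.600). That places the tangent points at S = (-25.400, 46.600) on US and B = (-18.700, 53.300) on BA. Then |FB| = |B − F| = 56.485.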